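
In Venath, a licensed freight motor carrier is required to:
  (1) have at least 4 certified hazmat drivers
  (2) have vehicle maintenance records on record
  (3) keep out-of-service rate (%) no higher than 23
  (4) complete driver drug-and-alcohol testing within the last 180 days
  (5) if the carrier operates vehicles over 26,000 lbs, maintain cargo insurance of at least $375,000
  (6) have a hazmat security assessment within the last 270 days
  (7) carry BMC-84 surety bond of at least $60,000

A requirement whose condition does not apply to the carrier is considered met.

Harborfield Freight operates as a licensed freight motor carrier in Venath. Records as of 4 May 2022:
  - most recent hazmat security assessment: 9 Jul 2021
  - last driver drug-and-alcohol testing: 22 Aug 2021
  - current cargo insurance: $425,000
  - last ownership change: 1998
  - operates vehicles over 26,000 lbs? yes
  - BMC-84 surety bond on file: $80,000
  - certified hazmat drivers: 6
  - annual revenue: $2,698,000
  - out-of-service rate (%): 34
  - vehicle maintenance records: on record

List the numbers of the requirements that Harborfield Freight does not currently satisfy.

1. certified hazmat drivers 6 ≥ 4 → met
2. vehicle maintenance records present → met
3. out-of-service rate (%) 34 > 23 → not met
4. driver drug-and-alcohol testing 255 days ago vs limit 180 → not met
5. condition 'operates vehicles over 26,000 lbs' holds; cargo insurance $425,000 ≥ $375,000 → met
6. hazmat security assessment 299 days ago vs limit 270 → not met
7. BMC-84 surety bond $80,000 ≥ $60,000 → met
Not met: 3, 4, 6

3, 4, 6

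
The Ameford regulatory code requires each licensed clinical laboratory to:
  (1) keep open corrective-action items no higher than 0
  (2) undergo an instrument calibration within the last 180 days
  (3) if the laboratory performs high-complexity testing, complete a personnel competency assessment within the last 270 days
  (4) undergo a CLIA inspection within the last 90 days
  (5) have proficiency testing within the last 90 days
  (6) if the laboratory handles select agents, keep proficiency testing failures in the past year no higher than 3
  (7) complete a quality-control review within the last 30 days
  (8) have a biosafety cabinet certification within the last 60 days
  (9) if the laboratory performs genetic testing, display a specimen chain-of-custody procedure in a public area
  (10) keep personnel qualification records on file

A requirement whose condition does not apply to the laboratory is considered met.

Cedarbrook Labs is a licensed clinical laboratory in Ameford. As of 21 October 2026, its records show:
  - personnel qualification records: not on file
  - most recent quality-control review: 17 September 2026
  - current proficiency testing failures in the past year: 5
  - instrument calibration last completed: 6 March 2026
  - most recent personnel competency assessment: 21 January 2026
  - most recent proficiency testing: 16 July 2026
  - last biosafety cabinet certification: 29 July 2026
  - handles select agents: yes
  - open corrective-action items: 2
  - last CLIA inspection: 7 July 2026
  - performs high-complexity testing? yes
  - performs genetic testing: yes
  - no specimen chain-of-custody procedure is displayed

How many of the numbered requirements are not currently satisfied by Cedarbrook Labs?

10

1. open corrective-action items 2 > 0 → not met
2. instrument calibration 229 days ago vs limit 180 → not met
3. condition 'performs high-complexity testing' holds; personnel competency assessment 273 days ago vs limit 270 → not met
4. CLIA inspection 106 days ago vs limit 90 → not met
5. proficiency testing 97 days ago vs limit 90 → not met
6. condition 'handles select agents' holds; proficiency testing failures in the past year 5 > 3 → not met
7. quality-control review 34 days ago vs limit 30 → not met
8. biosafety cabinet certification 84 days ago vs limit 60 → not met
9. condition 'performs genetic testing' holds; specimen chain-of-custody procedure absent → not met
10. personnel qualification records absent → not met
Not met: 10 of 10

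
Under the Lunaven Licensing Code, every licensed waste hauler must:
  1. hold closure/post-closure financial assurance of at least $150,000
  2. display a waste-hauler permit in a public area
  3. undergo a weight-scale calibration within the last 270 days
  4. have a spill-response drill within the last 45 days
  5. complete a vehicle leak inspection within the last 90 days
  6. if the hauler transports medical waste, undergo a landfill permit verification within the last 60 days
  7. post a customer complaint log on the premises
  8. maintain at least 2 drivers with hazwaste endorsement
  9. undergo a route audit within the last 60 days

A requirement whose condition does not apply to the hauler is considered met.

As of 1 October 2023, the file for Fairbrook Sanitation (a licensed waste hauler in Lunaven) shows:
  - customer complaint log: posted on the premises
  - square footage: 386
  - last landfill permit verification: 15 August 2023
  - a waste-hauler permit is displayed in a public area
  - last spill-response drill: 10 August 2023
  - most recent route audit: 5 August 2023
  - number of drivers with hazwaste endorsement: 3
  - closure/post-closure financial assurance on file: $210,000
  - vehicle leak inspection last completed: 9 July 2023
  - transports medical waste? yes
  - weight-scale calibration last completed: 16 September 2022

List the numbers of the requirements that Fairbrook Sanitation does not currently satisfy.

1. closure/post-closure financial assurance $210,000 ≥ $150,000 → met
2. waste-hauler permit present → met
3. weight-scale calibration 380 days ago vs limit 270 → not met
4. spill-response drill 52 days ago vs limit 45 → not met
5. vehicle leak inspection 84 days ago vs limit 90 → met
6. condition 'transports medical waste' holds; landfill permit verification 47 days ago vs limit 60 → met
7. customer complaint log present → met
8. drivers with hazwaste endorsement 3 ≥ 2 → met
9. route audit 57 days ago vs limit 60 → met
Not met: 3, 4

3, 4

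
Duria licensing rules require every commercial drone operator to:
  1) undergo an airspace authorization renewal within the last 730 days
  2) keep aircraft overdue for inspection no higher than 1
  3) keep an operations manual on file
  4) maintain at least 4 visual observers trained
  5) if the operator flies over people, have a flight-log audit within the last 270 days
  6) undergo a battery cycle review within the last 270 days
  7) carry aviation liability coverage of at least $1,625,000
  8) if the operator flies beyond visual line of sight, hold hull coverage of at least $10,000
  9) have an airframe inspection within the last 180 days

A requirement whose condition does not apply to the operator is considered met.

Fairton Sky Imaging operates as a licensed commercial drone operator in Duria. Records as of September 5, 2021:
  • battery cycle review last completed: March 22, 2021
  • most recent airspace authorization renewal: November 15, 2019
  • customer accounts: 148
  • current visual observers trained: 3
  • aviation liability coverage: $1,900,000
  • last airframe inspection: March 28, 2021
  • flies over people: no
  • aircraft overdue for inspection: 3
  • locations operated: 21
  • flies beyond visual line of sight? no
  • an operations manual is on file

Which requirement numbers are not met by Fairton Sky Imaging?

1. airspace authorization renewal 660 days ago vs limit 730 → met
2. aircraft overdue for inspection 3 > 1 → not met
3. operations manual present → met
4. visual observers trained 3 < 4 → not met
5. condition 'flies over people' does not hold → requirement n/a → met
6. battery cycle review 167 days ago vs limit 270 → met
7. aviation liability coverage $1,900,000 ≥ $1,625,000 → met
8. condition 'flies beyond visual line of sight' does not hold → requirement n/a → met
9. airframe inspection 161 days ago vs limit 180 → met
Not met: 2, 4

2, 4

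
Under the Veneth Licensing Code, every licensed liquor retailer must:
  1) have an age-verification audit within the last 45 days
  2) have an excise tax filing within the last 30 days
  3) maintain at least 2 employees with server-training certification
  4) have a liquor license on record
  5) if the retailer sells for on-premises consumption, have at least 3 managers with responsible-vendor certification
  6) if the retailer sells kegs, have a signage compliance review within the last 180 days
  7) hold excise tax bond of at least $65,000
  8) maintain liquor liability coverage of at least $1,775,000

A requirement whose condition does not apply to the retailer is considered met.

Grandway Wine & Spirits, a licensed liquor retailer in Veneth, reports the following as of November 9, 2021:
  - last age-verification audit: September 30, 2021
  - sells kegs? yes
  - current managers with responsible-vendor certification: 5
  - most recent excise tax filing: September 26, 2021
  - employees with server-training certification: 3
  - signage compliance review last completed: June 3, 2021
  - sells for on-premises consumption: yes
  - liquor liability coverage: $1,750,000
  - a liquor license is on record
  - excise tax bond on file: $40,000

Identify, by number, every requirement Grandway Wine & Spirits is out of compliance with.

2, 7, 8

1. age-verification audit 40 days ago vs limit 45 → met
2. excise tax filing 44 days ago vs limit 30 → not met
3. employees with server-training certification 3 ≥ 2 → met
4. liquor license present → met
5. condition 'sells for on-premises consumption' holds; managers with responsible-vendor certification 5 ≥ 3 → met
6. condition 'sells kegs' holds; signage compliance review 159 days ago vs limit 180 → met
7. excise tax bond $40,000 < $65,000 → not met
8. liquor liability coverage $1,750,000 < $1,775,000 → not met
Not met: 2, 7, 8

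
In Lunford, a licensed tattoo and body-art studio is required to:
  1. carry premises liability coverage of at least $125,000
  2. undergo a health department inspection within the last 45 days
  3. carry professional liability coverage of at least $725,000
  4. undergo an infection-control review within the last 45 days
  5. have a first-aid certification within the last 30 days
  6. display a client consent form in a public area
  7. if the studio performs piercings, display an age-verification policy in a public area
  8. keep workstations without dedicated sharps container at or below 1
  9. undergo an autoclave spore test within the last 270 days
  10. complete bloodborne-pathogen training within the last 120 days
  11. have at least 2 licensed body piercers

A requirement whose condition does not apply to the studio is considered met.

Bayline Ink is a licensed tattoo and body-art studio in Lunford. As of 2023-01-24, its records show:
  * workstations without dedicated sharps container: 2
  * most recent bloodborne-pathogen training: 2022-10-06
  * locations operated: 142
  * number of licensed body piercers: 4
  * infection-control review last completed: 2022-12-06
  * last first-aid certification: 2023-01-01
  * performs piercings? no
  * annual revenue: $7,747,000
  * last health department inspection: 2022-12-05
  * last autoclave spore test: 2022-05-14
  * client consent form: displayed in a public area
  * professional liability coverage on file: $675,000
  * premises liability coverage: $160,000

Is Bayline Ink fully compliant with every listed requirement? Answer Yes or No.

No

1. premises liability coverage $160,000 ≥ $125,000 → met
2. health department inspection 50 days ago vs limit 45 → not met
3. professional liability coverage $675,000 < $725,000 → not met
4. infection-control review 49 days ago vs limit 45 → not met
5. first-aid certification 23 days ago vs limit 30 → met
6. client consent form present → met
7. condition 'performs piercings' does not hold → requirement n/a → met
8. workstations without dedicated sharps container 2 > 1 → not met
9. autoclave spore test 255 days ago vs limit 270 → met
10. bloodborne-pathogen training 110 days ago vs limit 120 → met
11. licensed body piercers 4 ≥ 2 → met
Not met: 2, 3, 4, 8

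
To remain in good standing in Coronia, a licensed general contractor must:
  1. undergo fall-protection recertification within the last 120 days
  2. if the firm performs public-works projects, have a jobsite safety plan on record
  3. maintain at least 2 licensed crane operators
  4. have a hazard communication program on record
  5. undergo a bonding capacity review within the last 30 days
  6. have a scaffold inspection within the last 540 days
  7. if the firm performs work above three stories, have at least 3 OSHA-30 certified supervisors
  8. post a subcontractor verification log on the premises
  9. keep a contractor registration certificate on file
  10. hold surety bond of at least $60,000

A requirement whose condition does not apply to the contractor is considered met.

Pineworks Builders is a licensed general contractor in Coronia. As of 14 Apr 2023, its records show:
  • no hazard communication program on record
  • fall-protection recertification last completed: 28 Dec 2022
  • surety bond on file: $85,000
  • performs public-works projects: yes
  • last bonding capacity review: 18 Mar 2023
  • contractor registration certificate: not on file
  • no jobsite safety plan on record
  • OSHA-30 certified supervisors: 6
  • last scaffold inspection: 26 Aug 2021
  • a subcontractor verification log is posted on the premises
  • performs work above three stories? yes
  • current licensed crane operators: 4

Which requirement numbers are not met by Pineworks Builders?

2, 4, 6, 9

1. fall-protection recertification 107 days ago vs limit 120 → met
2. condition 'performs public-works projects' holds; jobsite safety plan absent → not met
3. licensed crane operators 4 ≥ 2 → met
4. hazard communication program absent → not met
5. bonding capacity review 27 days ago vs limit 30 → met
6. scaffold inspection 596 days ago vs limit 540 → not met
7. condition 'performs work above three stories' holds; OSHA-30 certified supervisors 6 ≥ 3 → met
8. subcontractor verification log present → met
9. contractor registration certificate absent → not met
10. surety bond $85,000 ≥ $60,000 → met
Not met: 2, 4, 6, 9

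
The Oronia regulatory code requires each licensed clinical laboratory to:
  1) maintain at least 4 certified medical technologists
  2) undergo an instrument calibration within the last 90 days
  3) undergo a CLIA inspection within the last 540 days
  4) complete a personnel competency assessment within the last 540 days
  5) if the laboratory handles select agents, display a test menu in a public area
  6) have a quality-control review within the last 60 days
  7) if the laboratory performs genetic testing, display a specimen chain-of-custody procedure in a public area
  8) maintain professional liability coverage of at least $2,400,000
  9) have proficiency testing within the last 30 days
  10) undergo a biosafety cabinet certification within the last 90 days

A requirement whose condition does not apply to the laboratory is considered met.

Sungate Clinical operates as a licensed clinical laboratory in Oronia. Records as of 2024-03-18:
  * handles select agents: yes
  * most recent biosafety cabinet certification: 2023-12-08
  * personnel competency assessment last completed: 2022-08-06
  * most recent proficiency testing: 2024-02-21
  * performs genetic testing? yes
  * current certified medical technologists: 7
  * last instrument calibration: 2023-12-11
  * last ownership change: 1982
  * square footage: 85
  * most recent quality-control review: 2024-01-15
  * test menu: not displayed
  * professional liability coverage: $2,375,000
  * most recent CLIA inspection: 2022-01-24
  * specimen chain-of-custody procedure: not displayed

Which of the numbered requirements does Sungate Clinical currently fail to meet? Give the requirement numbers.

2, 3, 4, 5, 6, 7, 8, 10

1. certified medical technologists 7 ≥ 4 → met
2. instrument calibration 98 days ago vs limit 90 → not met
3. CLIA inspection 784 days ago vs limit 540 → not met
4. personnel competency assessment 590 days ago vs limit 540 → not met
5. condition 'handles select agents' holds; test menu absent → not met
6. quality-control review 63 days ago vs limit 60 → not met
7. condition 'performs genetic testing' holds; specimen chain-of-custody procedure absent → not met
8. professional liability coverage $2,375,000 < $2,400,000 → not met
9. proficiency testing 26 days ago vs limit 30 → met
10. biosafety cabinet certification 101 days ago vs limit 90 → not met
Not met: 2, 3, 4, 5, 6, 7, 8, 10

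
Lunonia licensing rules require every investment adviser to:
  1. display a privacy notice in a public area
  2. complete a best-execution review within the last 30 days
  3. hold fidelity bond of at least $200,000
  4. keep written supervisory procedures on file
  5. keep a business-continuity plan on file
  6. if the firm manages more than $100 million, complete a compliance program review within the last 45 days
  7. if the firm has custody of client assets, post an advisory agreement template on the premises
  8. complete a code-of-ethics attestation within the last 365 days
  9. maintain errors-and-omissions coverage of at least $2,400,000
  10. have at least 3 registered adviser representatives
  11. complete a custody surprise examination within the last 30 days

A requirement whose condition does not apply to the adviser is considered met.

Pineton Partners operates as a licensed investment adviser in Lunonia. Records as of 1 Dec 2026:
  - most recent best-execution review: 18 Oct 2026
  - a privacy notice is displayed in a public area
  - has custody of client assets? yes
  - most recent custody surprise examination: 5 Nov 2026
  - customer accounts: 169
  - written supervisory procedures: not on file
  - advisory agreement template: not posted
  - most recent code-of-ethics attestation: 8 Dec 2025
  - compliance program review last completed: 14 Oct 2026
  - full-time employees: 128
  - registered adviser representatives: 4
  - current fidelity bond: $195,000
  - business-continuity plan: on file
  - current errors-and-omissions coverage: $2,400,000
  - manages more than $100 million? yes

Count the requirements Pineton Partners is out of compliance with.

1. privacy notice present → met
2. best-execution review 44 days ago vs limit 30 → not met
3. fidelity bond $195,000 < $200,000 → not met
4. written supervisory procedures absent → not met
5. business-continuity plan present → met
6. condition 'manages more than $100 million' holds; compliance program review 48 days ago vs limit 45 → not met
7. condition 'has custody of client assets' holds; advisory agreement template absent → not met
8. code-of-ethics attestation 358 days ago vs limit 365 → met
9. errors-and-omissions coverage $2,400,000 ≥ $2,400,000 → met
10. registered adviser representatives 4 ≥ 3 → met
11. custody surprise examination 26 days ago vs limit 30 → met
Not met: 5 of 11

5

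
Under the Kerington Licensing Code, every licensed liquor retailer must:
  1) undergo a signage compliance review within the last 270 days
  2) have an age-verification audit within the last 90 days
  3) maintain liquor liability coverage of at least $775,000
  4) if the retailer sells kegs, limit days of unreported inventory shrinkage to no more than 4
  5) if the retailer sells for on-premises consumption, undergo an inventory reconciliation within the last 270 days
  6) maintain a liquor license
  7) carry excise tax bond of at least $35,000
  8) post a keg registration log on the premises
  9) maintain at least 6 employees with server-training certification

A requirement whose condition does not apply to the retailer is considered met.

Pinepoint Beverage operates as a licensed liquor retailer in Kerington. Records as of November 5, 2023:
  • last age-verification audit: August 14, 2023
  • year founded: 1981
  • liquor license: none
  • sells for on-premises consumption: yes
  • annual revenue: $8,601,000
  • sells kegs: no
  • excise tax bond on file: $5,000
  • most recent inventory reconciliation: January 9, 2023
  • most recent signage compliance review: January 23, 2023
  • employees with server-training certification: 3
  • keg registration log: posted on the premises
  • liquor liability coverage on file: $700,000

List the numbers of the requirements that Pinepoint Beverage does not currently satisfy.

1. signage compliance review 286 days ago vs limit 270 → not met
2. age-verification audit 83 days ago vs limit 90 → met
3. liquor liability coverage $700,000 < $775,000 → not met
4. condition 'sells kegs' does not hold → requirement n/a → met
5. condition 'sells for on-premises consumption' holds; inventory reconciliation 300 days ago vs limit 270 → not met
6. liquor license absent → not met
7. excise tax bond $5,000 < $35,000 → not met
8. keg registration log present → met
9. employees with server-training certification 3 < 6 → not met
Not met: 1, 3, 5, 6, 7, 9

1, 3, 5, 6, 7, 9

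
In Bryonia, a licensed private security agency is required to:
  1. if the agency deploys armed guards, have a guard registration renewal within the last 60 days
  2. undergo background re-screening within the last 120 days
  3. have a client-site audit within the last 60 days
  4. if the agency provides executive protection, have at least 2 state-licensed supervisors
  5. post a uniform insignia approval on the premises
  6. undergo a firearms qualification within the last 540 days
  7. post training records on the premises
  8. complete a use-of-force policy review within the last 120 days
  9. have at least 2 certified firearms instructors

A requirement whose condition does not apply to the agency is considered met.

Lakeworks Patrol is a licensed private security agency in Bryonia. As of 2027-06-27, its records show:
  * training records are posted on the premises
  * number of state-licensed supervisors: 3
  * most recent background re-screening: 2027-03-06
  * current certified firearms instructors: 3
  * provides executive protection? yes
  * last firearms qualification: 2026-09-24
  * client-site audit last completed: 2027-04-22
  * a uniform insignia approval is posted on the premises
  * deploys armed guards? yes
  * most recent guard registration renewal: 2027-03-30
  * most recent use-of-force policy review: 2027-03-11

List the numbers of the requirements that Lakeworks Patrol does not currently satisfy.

1. condition 'deploys armed guards' holds; guard registration renewal 89 days ago vs limit 60 → not met
2. background re-screening 113 days ago vs limit 120 → met
3. client-site audit 66 days ago vs limit 60 → not met
4. condition 'provides executive protection' holds; state-licensed supervisors 3 ≥ 2 → met
5. uniform insignia approval present → met
6. firearms qualification 276 days ago vs limit 540 → met
7. training records present → met
8. use-of-force policy review 108 days ago vs limit 120 → met
9. certified firearms instructors 3 ≥ 2 → met
Not met: 1, 3

1, 3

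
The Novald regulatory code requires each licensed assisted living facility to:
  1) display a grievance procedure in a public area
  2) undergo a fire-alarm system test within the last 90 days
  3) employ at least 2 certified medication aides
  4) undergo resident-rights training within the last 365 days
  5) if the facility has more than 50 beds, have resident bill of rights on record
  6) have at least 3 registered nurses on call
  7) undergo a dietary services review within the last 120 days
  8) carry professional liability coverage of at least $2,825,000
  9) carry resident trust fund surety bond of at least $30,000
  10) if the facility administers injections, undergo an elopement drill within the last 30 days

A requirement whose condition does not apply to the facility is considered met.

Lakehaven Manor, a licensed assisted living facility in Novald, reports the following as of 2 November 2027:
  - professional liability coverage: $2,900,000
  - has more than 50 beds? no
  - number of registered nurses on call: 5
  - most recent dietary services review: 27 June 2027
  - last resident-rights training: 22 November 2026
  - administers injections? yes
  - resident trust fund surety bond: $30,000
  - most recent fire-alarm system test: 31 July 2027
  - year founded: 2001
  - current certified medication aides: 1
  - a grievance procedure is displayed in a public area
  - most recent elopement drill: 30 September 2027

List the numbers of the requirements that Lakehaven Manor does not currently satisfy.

1. grievance procedure present → met
2. fire-alarm system test 94 days ago vs limit 90 → not met
3. certified medication aides 1 < 2 → not met
4. resident-rights training 345 days ago vs limit 365 → met
5. condition 'has more than 50 beds' does not hold → requirement n/a → met
6. registered nurses on call 5 ≥ 3 → met
7. dietary services review 128 days ago vs limit 120 → not met
8. professional liability coverage $2,900,000 ≥ $2,825,000 → met
9. resident trust fund surety bond $30,000 ≥ $30,000 → met
10. condition 'administers injections' holds; elopement drill 33 days ago vs limit 30 → not met
Not met: 2, 3, 7, 10

2, 3, 7, 10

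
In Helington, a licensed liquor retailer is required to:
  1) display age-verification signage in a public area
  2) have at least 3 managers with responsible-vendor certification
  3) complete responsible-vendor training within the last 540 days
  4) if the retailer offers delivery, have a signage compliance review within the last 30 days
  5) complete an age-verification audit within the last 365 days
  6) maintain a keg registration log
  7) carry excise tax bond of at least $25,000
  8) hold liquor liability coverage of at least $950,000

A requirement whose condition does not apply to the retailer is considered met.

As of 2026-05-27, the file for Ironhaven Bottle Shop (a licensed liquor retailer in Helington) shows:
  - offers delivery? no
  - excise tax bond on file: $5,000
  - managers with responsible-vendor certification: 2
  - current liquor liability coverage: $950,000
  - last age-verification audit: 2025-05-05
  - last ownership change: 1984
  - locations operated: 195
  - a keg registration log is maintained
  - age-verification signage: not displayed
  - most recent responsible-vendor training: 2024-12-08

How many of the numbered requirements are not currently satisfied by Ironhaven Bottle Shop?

1. age-verification signage absent → not met
2. managers with responsible-vendor certification 2 < 3 → not met
3. responsible-vendor training 535 days ago vs limit 540 → met
4. condition 'offers delivery' does not hold → requirement n/a → met
5. age-verification audit 387 days ago vs limit 365 → not met
6. keg registration log present → met
7. excise tax bond $5,000 < $25,000 → not met
8. liquor liability coverage $950,000 ≥ $950,000 → met
Not met: 4 of 8

4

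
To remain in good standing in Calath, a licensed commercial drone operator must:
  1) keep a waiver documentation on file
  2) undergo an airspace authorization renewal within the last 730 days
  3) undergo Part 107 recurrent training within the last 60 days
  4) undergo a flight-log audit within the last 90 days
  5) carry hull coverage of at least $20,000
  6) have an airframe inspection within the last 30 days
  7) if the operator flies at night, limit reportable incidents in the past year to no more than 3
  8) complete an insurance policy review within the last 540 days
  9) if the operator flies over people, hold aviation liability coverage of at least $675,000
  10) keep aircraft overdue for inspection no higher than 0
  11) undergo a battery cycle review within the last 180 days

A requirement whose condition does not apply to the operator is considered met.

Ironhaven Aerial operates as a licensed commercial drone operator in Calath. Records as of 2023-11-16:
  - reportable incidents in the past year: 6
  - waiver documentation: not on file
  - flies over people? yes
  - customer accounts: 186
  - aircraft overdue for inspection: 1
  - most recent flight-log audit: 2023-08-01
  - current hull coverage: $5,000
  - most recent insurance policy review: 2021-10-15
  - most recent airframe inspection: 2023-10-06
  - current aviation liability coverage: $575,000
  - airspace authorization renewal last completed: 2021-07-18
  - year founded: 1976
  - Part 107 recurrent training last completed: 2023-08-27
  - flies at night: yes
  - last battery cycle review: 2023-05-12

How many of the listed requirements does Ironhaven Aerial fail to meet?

11

1. waiver documentation absent → not met
2. airspace authorization renewal 851 days ago vs limit 730 → not met
3. Part 107 recurrent training 81 days ago vs limit 60 → not met
4. flight-log audit 107 days ago vs limit 90 → not met
5. hull coverage $5,000 < $20,000 → not met
6. airframe inspection 41 days ago vs limit 30 → not met
7. condition 'flies at night' holds; reportable incidents in the past year 6 > 3 → not met
8. insurance policy review 762 days ago vs limit 540 → not met
9. condition 'flies over people' holds; aviation liability coverage $575,000 < $675,000 → not met
10. aircraft overdue for inspection 1 > 0 → not met
11. battery cycle review 188 days ago vs limit 180 → not met
Not met: 11 of 11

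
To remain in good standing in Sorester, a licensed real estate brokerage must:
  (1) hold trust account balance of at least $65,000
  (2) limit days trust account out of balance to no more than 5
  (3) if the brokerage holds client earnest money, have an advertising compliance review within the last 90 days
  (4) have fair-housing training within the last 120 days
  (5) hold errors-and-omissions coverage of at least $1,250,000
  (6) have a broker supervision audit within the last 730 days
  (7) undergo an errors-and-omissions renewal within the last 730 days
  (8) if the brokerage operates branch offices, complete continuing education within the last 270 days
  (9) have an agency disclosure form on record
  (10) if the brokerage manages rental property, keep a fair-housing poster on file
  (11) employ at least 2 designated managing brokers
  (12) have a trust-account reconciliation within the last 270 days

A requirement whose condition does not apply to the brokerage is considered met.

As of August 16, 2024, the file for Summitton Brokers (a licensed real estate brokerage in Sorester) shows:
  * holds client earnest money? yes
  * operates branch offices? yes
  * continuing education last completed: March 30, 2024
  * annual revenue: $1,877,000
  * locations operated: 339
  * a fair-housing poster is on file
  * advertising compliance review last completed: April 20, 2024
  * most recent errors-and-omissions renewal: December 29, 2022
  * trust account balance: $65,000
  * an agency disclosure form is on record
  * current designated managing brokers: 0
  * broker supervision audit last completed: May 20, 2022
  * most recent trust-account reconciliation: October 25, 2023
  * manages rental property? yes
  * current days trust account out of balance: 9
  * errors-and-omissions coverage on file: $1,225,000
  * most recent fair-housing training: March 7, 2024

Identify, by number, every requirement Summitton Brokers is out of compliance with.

2, 3, 4, 5, 6, 11, 12

1. trust account balance $65,000 ≥ $65,000 → met
2. days trust account out of balance 9 > 5 → not met
3. condition 'holds client earnest money' holds; advertising compliance review 118 days ago vs limit 90 → not met
4. fair-housing training 162 days ago vs limit 120 → not met
5. errors-and-omissions coverage $1,225,000 < $1,250,000 → not met
6. broker supervision audit 819 days ago vs limit 730 → not met
7. errors-and-omissions renewal 596 days ago vs limit 730 → met
8. condition 'operates branch offices' holds; continuing education 139 days ago vs limit 270 → met
9. agency disclosure form present → met
10. condition 'manages rental property' holds; fair-housing poster present → met
11. designated managing brokers 0 < 2 → not met
12. trust-account reconciliation 296 days ago vs limit 270 → not met
Not met: 2, 3, 4, 5, 6, 11, 12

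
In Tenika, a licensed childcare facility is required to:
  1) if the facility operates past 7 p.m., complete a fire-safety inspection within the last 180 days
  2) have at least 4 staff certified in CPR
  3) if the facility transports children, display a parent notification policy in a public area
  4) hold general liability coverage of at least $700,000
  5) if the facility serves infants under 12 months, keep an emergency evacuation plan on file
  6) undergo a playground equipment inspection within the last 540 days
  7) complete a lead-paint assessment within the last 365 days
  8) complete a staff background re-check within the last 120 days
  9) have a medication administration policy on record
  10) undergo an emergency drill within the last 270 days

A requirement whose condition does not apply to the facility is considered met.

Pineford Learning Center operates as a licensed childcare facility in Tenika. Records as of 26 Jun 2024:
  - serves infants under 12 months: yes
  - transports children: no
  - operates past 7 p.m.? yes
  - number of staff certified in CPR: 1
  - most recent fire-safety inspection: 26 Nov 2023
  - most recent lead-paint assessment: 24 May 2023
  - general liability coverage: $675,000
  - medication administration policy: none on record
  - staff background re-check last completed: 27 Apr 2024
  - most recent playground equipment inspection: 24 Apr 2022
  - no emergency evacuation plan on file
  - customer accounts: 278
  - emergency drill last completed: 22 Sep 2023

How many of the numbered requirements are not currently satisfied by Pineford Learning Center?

8

1. condition 'operates past 7 p.m.' holds; fire-safety inspection 213 days ago vs limit 180 → not met
2. staff certified in CPR 1 < 4 → not met
3. condition 'transports children' does not hold → requirement n/a → met
4. general liability coverage $675,000 < $700,000 → not met
5. condition 'serves infants under 12 months' holds; emergency evacuation plan absent → not met
6. playground equipment inspection 794 days ago vs limit 540 → not met
7. lead-paint assessment 399 days ago vs limit 365 → not met
8. staff background re-check 60 days ago vs limit 120 → met
9. medication administration policy absent → not met
10. emergency drill 278 days ago vs limit 270 → not met
Not met: 8 of 10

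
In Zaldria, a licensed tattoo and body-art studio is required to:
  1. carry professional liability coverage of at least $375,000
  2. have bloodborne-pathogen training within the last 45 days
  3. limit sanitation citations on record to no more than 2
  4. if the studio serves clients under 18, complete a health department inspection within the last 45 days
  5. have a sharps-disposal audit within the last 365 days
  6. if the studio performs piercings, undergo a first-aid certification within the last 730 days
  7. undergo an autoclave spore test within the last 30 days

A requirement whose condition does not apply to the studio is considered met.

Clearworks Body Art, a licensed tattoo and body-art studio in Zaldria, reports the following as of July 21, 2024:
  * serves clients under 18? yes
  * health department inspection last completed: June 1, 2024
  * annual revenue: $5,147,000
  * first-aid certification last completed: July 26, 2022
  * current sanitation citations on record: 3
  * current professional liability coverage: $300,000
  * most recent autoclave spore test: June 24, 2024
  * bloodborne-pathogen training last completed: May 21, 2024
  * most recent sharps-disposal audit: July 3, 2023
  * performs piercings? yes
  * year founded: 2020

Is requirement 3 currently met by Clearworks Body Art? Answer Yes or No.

3. sanitation citations on record 3 > 2 → not met

No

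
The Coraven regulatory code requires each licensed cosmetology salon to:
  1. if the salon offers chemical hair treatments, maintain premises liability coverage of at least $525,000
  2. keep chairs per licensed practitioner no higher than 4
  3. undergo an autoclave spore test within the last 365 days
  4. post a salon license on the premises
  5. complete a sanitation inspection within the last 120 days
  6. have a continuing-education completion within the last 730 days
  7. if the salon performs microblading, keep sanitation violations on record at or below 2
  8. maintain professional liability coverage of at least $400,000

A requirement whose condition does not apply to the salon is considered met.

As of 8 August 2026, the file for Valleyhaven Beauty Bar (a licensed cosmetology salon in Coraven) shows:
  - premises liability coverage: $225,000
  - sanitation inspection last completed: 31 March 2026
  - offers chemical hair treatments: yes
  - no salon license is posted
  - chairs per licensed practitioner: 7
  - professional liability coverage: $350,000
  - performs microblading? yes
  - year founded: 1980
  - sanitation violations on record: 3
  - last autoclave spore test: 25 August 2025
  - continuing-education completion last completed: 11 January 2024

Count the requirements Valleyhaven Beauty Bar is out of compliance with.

7

1. condition 'offers chemical hair treatments' holds; premises liability coverage $225,000 < $525,000 → not met
2. chairs per licensed practitioner 7 > 4 → not met
3. autoclave spore test 348 days ago vs limit 365 → met
4. salon license absent → not met
5. sanitation inspection 130 days ago vs limit 120 → not met
6. continuing-education completion 940 days ago vs limit 730 → not met
7. condition 'performs microblading' holds; sanitation violations on record 3 > 2 → not met
8. professional liability coverage $350,000 < $400,000 → not met
Not met: 7 of 8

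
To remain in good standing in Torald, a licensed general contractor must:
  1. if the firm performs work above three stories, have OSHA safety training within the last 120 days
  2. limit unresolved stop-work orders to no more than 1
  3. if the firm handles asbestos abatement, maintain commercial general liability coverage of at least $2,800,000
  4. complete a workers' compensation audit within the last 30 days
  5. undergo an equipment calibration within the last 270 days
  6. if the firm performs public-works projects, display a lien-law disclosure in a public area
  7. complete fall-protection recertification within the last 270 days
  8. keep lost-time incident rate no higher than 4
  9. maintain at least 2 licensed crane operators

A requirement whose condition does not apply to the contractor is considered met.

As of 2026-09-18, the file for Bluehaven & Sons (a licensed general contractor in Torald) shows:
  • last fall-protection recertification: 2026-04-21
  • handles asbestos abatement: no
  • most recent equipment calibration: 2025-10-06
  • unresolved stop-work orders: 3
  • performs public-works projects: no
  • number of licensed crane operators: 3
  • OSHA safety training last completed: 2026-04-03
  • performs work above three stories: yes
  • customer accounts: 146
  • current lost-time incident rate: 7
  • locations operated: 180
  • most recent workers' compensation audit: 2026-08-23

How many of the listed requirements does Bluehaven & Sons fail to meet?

4

1. condition 'performs work above three stories' holds; OSHA safety training 168 days ago vs limit 120 → not met
2. unresolved stop-work orders 3 > 1 → not met
3. condition 'handles asbestos abatement' does not hold → requirement n/a → met
4. workers' compensation audit 26 days ago vs limit 30 → met
5. equipment calibration 347 days ago vs limit 270 → not met
6. condition 'performs public-works projects' does not hold → requirement n/a → met
7. fall-protection recertification 150 days ago vs limit 270 → met
8. lost-time incident rate 7 > 4 → not met
9. licensed crane operators 3 ≥ 2 → met
Not met: 4 of 9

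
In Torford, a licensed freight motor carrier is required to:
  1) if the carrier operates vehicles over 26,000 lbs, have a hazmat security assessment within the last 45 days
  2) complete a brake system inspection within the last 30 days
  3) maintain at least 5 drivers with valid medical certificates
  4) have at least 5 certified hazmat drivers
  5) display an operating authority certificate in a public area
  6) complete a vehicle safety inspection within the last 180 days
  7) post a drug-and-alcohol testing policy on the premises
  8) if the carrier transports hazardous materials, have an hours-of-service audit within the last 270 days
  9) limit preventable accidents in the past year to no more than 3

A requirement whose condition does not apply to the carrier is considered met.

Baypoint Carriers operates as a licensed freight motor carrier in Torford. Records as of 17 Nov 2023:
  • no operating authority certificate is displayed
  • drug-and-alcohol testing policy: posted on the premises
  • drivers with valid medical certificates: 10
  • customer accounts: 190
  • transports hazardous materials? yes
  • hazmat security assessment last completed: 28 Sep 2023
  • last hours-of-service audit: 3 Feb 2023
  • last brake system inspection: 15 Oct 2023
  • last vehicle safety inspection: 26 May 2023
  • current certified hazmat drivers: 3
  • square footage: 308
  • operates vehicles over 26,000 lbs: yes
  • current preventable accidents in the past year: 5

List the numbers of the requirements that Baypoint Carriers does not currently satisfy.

1. condition 'operates vehicles over 26,000 lbs' holds; hazmat security assessment 50 days ago vs limit 45 → not met
2. brake system inspection 33 days ago vs limit 30 → not met
3. drivers with valid medical certificates 10 ≥ 5 → met
4. certified hazmat drivers 3 < 5 → not met
5. operating authority certificate absent → not met
6. vehicle safety inspection 175 days ago vs limit 180 → met
7. drug-and-alcohol testing policy present → met
8. condition 'transports hazardous materials' holds; hours-of-service audit 287 days ago vs limit 270 → not met
9. preventable accidents in the past year 5 > 3 → not met
Not met: 1, 2, 4, 5, 8, 9

1, 2, 4, 5, 8, 9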